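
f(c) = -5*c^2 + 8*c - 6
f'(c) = 8 - 10*c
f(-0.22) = -8.00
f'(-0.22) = 10.20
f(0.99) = -2.98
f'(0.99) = -1.90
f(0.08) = -5.39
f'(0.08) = 7.20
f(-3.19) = -82.40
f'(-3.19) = 39.90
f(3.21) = -31.84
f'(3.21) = -24.10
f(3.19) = -31.36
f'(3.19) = -23.90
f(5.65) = -120.41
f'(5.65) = -48.50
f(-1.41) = -27.22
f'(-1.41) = 22.10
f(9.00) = -339.00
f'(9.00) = -82.00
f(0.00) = -6.00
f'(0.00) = 8.00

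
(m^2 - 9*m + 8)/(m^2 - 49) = (m^2 - 9*m + 8)/(m^2 - 49)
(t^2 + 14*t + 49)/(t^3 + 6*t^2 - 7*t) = (t + 7)/(t*(t - 1))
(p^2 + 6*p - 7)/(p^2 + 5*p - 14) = (p - 1)/(p - 2)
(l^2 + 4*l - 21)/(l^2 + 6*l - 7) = (l - 3)/(l - 1)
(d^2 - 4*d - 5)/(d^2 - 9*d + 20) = (d + 1)/(d - 4)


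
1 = 1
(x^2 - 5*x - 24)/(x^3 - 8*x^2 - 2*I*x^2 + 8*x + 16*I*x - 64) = (x + 3)/(x^2 - 2*I*x + 8)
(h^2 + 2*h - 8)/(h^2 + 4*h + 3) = (h^2 + 2*h - 8)/(h^2 + 4*h + 3)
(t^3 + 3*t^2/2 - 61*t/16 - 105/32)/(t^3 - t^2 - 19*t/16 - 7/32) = (8*t^2 + 26*t + 15)/(8*t^2 + 6*t + 1)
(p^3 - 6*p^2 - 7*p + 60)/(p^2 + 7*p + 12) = (p^2 - 9*p + 20)/(p + 4)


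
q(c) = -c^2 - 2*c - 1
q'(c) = -2*c - 2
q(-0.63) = -0.14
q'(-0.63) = -0.74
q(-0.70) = -0.09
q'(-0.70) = -0.60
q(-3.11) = -4.45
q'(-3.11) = 4.22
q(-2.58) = -2.50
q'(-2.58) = 3.16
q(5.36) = -40.45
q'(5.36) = -12.72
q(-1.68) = -0.46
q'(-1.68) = 1.36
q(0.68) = -2.82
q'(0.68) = -3.36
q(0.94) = -3.76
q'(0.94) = -3.88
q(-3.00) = -4.00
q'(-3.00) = 4.00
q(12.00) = -169.00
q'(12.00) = -26.00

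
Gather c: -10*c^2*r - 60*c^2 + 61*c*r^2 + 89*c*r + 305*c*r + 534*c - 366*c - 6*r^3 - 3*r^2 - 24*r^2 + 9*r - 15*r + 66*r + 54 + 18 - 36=c^2*(-10*r - 60) + c*(61*r^2 + 394*r + 168) - 6*r^3 - 27*r^2 + 60*r + 36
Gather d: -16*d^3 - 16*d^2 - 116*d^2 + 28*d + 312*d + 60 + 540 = -16*d^3 - 132*d^2 + 340*d + 600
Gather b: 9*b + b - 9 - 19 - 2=10*b - 30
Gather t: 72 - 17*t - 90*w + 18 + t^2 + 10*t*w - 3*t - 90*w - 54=t^2 + t*(10*w - 20) - 180*w + 36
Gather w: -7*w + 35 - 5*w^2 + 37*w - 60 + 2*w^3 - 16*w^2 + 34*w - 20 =2*w^3 - 21*w^2 + 64*w - 45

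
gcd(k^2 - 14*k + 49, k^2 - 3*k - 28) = k - 7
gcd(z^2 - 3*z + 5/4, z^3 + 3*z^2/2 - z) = z - 1/2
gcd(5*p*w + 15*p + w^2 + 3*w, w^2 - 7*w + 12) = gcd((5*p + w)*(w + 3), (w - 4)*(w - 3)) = 1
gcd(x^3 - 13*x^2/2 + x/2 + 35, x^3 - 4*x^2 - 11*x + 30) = x - 5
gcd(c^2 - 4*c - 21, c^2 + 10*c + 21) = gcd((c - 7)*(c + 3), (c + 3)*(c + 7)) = c + 3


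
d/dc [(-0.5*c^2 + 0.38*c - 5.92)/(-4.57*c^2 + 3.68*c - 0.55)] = (-0.103400000000001*c^2 - 53.5588*c + 21.5766)/(20.8849*c^4 - 33.6352*c^3 + 18.5694*c^2 - 4.048*c + 0.3025)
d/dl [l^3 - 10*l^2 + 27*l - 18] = 3*l^2 - 20*l + 27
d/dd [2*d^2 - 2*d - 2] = 4*d - 2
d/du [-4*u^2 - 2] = -8*u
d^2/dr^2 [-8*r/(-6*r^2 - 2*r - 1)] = 32*(2*r*(6*r + 1)^2 - (9*r + 1)*(6*r^2 + 2*r + 1))/(6*r^2 + 2*r + 1)^3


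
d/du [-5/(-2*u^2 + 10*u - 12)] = 5*(5 - 2*u)/(2*(u^2 - 5*u + 6)^2)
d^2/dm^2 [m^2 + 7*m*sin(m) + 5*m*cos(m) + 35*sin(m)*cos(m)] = -7*m*sin(m) - 5*m*cos(m) - 10*sin(m) - 70*sin(2*m) + 14*cos(m) + 2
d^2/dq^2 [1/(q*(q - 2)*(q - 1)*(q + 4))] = 2*(10*q^6 + 15*q^5 - 84*q^4 - 64*q^3 + 324*q^2 - 240*q + 64)/(q^3*(q^9 + 3*q^8 - 27*q^7 - 35*q^6 + 318*q^5 - 156*q^4 - 1288*q^3 + 2592*q^2 - 1920*q + 512))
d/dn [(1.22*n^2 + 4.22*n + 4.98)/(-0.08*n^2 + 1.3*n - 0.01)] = (1.9236*n^2 + 0.7724*n - 6.5162)/(0.0064*n^4 - 0.208*n^3 + 1.6916*n^2 - 0.026*n + 0.0001)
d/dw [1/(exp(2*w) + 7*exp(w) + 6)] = (-2*exp(w) - 7)*exp(w)/(exp(2*w) + 7*exp(w) + 6)^2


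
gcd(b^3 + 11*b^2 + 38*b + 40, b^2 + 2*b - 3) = 1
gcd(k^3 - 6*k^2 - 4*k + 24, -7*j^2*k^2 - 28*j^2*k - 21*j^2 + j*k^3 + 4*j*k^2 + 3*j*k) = 1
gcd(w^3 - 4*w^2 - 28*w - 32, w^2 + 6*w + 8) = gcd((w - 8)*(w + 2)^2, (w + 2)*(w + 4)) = w + 2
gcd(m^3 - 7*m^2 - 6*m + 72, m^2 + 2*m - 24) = m - 4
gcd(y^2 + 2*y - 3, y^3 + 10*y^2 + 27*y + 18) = y + 3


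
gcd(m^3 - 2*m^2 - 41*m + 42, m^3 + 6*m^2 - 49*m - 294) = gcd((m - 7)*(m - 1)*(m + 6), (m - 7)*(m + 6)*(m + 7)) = m^2 - m - 42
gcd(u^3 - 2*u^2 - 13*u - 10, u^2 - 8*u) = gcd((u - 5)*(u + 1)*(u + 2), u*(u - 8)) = 1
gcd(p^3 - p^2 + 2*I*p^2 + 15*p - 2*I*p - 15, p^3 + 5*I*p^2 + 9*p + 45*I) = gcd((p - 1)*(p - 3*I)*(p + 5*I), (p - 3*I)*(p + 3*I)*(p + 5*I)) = p^2 + 2*I*p + 15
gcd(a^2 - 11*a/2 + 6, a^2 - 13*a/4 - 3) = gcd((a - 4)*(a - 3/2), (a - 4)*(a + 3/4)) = a - 4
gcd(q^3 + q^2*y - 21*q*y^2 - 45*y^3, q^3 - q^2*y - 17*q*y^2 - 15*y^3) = -q^2 + 2*q*y + 15*y^2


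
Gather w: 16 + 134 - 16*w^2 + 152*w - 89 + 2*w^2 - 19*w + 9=-14*w^2 + 133*w + 70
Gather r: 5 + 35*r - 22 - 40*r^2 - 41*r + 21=-40*r^2 - 6*r + 4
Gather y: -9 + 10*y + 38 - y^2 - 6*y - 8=-y^2 + 4*y + 21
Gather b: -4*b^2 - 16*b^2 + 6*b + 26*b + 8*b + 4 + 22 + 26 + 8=-20*b^2 + 40*b + 60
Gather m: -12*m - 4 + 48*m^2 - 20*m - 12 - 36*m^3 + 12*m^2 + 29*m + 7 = -36*m^3 + 60*m^2 - 3*m - 9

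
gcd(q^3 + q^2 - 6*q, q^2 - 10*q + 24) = 1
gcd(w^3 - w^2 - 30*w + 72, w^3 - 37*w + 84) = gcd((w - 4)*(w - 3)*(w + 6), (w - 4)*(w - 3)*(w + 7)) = w^2 - 7*w + 12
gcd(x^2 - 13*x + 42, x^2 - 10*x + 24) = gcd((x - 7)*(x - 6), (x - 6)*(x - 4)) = x - 6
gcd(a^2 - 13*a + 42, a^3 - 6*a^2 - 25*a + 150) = a - 6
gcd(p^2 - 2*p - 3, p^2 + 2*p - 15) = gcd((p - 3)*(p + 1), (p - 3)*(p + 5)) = p - 3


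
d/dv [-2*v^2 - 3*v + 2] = -4*v - 3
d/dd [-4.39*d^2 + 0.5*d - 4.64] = 0.5 - 8.78*d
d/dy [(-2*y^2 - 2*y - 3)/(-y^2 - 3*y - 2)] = (4*y^2 + 2*y - 5)/(y^4 + 6*y^3 + 13*y^2 + 12*y + 4)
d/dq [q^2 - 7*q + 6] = 2*q - 7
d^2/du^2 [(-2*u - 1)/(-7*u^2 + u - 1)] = 2*((2*u + 1)*(14*u - 1)^2 - (42*u + 5)*(7*u^2 - u + 1))/(7*u^2 - u + 1)^3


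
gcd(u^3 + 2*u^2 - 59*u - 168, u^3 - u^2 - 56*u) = u^2 - u - 56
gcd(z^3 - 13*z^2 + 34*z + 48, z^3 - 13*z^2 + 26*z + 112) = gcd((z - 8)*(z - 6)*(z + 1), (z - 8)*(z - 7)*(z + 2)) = z - 8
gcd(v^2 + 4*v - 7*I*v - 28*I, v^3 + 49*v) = v - 7*I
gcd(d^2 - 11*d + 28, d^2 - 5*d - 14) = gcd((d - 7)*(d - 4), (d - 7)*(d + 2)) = d - 7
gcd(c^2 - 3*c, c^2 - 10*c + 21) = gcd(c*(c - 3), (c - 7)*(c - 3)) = c - 3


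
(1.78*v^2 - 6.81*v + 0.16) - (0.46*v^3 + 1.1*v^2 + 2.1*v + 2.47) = -0.46*v^3 + 0.68*v^2 - 8.91*v - 2.31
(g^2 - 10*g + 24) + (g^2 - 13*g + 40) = 2*g^2 - 23*g + 64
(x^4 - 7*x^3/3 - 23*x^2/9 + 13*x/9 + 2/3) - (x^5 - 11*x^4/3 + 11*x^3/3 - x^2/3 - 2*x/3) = -x^5 + 14*x^4/3 - 6*x^3 - 20*x^2/9 + 19*x/9 + 2/3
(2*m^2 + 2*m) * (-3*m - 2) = -6*m^3 - 10*m^2 - 4*m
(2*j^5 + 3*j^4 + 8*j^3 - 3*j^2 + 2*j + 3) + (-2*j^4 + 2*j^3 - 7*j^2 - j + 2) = 2*j^5 + j^4 + 10*j^3 - 10*j^2 + j + 5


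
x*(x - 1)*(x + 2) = x^3 + x^2 - 2*x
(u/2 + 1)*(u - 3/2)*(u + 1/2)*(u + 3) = u^4/2 + 2*u^3 + u^2/8 - 39*u/8 - 9/4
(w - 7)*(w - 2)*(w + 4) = w^3 - 5*w^2 - 22*w + 56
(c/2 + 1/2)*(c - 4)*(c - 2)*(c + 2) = c^4/2 - 3*c^3/2 - 4*c^2 + 6*c + 8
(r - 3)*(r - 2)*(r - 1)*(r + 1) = r^4 - 5*r^3 + 5*r^2 + 5*r - 6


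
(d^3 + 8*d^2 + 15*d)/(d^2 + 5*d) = d + 3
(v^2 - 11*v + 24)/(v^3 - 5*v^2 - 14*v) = (-v^2 + 11*v - 24)/(v*(-v^2 + 5*v + 14))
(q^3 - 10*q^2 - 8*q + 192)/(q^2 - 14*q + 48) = q + 4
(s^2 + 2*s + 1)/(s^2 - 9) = (s^2 + 2*s + 1)/(s^2 - 9)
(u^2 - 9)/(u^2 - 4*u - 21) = (u - 3)/(u - 7)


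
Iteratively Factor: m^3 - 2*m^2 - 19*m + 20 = (m - 1)*(m^2 - m - 20) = (m - 5)*(m - 1)*(m + 4)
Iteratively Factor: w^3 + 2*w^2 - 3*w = (w + 3)*(w^2 - w) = w*(w + 3)*(w - 1)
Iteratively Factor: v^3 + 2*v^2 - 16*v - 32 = (v + 4)*(v^2 - 2*v - 8) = (v + 2)*(v + 4)*(v - 4)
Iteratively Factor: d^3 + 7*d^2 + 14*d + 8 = (d + 1)*(d^2 + 6*d + 8) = (d + 1)*(d + 4)*(d + 2)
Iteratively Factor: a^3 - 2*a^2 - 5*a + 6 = (a - 1)*(a^2 - a - 6) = (a - 3)*(a - 1)*(a + 2)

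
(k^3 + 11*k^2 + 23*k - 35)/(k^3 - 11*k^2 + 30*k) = (k^3 + 11*k^2 + 23*k - 35)/(k*(k^2 - 11*k + 30))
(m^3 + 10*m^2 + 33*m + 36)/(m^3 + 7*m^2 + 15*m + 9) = (m + 4)/(m + 1)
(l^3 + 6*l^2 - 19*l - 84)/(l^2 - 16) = (l^2 + 10*l + 21)/(l + 4)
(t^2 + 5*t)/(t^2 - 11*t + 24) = t*(t + 5)/(t^2 - 11*t + 24)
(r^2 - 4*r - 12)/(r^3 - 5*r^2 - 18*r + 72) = (r + 2)/(r^2 + r - 12)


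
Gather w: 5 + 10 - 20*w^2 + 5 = 20 - 20*w^2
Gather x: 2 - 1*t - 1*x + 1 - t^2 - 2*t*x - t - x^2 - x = -t^2 - 2*t - x^2 + x*(-2*t - 2) + 3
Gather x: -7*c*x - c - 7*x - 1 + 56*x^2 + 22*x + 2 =-c + 56*x^2 + x*(15 - 7*c) + 1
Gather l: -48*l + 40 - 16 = 24 - 48*l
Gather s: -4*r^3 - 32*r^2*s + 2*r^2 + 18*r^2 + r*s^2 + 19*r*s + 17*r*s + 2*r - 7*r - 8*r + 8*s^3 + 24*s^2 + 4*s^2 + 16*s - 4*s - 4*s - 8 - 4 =-4*r^3 + 20*r^2 - 13*r + 8*s^3 + s^2*(r + 28) + s*(-32*r^2 + 36*r + 8) - 12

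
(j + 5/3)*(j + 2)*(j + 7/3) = j^3 + 6*j^2 + 107*j/9 + 70/9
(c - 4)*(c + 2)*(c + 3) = c^3 + c^2 - 14*c - 24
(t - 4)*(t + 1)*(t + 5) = t^3 + 2*t^2 - 19*t - 20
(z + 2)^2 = z^2 + 4*z + 4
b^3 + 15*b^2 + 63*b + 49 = (b + 1)*(b + 7)^2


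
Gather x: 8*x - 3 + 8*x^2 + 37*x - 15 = 8*x^2 + 45*x - 18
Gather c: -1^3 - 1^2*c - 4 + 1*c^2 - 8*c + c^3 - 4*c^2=c^3 - 3*c^2 - 9*c - 5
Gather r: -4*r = -4*r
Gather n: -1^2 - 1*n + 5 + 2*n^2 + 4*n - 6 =2*n^2 + 3*n - 2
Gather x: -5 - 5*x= -5*x - 5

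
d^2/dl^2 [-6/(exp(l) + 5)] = 6*(5 - exp(l))*exp(l)/(exp(l) + 5)^3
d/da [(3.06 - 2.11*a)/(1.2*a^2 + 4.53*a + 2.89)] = (2.532*a^2 - 7.344*a - 19.9597)/(1.44*a^4 + 10.872*a^3 + 27.4569*a^2 + 26.1834*a + 8.3521)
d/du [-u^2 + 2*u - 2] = 2 - 2*u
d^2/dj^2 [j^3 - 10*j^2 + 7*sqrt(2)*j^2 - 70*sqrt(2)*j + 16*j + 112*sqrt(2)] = 6*j - 20 + 14*sqrt(2)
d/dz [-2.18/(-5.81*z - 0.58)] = -12.6658/(5.81*z + 0.58)^2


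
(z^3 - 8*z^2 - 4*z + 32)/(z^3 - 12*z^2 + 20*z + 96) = (z - 2)/(z - 6)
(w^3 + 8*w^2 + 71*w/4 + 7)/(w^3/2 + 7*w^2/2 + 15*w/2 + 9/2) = (4*w^3 + 32*w^2 + 71*w + 28)/(2*(w^3 + 7*w^2 + 15*w + 9))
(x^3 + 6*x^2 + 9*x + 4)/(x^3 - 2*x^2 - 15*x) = (x^3 + 6*x^2 + 9*x + 4)/(x*(x^2 - 2*x - 15))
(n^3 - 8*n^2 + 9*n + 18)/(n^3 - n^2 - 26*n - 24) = (n - 3)/(n + 4)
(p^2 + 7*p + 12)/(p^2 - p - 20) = (p + 3)/(p - 5)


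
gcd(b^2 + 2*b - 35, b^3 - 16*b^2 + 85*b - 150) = b - 5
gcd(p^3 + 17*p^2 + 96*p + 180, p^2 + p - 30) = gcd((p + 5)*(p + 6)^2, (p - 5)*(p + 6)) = p + 6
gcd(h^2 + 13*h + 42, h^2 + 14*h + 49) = h + 7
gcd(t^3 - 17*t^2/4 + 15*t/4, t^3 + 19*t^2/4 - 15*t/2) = t^2 - 5*t/4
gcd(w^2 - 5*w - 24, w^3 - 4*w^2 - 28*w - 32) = w - 8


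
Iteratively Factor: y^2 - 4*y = (y)*(y - 4)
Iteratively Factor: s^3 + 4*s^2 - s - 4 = (s + 4)*(s^2 - 1) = (s + 1)*(s + 4)*(s - 1)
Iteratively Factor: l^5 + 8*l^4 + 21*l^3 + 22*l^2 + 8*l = (l)*(l^4 + 8*l^3 + 21*l^2 + 22*l + 8) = l*(l + 1)*(l^3 + 7*l^2 + 14*l + 8) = l*(l + 1)*(l + 2)*(l^2 + 5*l + 4) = l*(l + 1)^2*(l + 2)*(l + 4)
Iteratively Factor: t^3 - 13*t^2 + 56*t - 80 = (t - 5)*(t^2 - 8*t + 16) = (t - 5)*(t - 4)*(t - 4)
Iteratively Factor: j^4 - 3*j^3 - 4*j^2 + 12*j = (j - 3)*(j^3 - 4*j) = (j - 3)*(j - 2)*(j^2 + 2*j) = j*(j - 3)*(j - 2)*(j + 2)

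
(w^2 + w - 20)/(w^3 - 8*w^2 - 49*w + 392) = (w^2 + w - 20)/(w^3 - 8*w^2 - 49*w + 392)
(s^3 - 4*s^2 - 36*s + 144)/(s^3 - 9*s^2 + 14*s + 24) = (s + 6)/(s + 1)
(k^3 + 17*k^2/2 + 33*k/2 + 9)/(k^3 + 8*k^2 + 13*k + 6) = (k + 3/2)/(k + 1)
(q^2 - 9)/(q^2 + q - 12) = (q + 3)/(q + 4)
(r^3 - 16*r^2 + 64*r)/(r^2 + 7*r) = (r^2 - 16*r + 64)/(r + 7)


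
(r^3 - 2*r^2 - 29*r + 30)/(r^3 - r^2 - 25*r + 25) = (r - 6)/(r - 5)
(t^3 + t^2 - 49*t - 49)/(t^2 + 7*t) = t - 6 - 7/t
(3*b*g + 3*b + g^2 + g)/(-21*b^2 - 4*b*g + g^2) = (-g - 1)/(7*b - g)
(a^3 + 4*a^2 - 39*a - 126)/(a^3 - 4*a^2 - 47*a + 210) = (a + 3)/(a - 5)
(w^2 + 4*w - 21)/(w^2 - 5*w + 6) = (w + 7)/(w - 2)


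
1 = 1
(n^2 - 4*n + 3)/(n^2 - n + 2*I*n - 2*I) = (n - 3)/(n + 2*I)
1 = 1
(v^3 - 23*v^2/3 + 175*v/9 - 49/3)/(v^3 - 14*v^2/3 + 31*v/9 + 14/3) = (3*v - 7)/(3*v + 2)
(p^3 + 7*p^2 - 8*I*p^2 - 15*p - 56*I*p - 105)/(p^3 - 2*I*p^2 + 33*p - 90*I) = (p + 7)/(p + 6*I)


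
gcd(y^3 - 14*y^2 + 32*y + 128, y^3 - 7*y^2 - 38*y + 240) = y - 8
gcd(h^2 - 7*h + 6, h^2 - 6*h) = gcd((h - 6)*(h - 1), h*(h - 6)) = h - 6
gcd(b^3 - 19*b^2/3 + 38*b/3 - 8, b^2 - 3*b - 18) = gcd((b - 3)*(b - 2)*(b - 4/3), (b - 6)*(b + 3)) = 1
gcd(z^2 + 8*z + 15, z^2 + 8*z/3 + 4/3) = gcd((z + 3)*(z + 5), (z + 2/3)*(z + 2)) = 1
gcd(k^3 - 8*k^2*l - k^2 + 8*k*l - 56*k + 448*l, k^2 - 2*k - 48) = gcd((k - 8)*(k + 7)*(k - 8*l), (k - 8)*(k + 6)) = k - 8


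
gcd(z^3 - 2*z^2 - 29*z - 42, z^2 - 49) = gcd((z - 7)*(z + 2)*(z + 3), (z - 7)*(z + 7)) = z - 7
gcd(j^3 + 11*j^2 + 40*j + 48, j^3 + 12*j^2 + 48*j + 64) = j^2 + 8*j + 16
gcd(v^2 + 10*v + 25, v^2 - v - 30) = v + 5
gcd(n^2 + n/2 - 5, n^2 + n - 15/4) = n + 5/2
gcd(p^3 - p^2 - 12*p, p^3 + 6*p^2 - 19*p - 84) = p^2 - p - 12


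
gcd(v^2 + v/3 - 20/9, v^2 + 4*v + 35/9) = v + 5/3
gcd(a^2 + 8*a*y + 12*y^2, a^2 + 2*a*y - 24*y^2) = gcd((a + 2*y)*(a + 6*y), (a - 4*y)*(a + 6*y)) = a + 6*y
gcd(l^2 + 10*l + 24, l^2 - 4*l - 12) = 1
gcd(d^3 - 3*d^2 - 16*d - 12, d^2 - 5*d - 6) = d^2 - 5*d - 6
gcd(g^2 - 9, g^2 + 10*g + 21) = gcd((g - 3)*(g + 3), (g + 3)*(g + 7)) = g + 3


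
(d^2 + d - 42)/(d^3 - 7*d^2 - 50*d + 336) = 1/(d - 8)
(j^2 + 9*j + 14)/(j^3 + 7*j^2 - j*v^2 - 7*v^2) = (-j - 2)/(-j^2 + v^2)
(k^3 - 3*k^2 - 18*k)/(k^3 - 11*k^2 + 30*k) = (k + 3)/(k - 5)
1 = 1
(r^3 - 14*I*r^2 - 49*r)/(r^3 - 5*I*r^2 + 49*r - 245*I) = r*(r - 7*I)/(r^2 + 2*I*r + 35)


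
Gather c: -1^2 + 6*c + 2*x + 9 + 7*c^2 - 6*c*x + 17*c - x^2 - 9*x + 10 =7*c^2 + c*(23 - 6*x) - x^2 - 7*x + 18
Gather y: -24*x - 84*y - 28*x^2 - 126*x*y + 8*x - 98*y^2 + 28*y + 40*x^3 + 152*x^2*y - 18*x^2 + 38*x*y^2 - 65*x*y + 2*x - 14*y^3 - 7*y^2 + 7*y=40*x^3 - 46*x^2 - 14*x - 14*y^3 + y^2*(38*x - 105) + y*(152*x^2 - 191*x - 49)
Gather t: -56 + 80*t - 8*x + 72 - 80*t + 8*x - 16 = 0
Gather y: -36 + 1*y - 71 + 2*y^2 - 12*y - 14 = 2*y^2 - 11*y - 121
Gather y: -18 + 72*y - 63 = 72*y - 81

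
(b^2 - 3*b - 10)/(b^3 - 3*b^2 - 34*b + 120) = (b + 2)/(b^2 + 2*b - 24)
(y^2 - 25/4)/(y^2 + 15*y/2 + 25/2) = (y - 5/2)/(y + 5)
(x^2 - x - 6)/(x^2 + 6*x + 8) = (x - 3)/(x + 4)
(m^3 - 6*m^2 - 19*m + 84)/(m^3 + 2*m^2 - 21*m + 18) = (m^2 - 3*m - 28)/(m^2 + 5*m - 6)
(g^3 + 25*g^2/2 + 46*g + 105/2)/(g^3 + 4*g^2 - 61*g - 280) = (2*g^2 + 11*g + 15)/(2*(g^2 - 3*g - 40))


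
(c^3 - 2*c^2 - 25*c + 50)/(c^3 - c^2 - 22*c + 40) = (c - 5)/(c - 4)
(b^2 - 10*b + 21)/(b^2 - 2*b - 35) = (b - 3)/(b + 5)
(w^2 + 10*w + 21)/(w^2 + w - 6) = (w + 7)/(w - 2)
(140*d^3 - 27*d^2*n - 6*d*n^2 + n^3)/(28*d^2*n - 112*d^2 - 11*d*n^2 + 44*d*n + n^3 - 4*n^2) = (5*d + n)/(n - 4)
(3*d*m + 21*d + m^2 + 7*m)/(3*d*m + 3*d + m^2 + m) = (m + 7)/(m + 1)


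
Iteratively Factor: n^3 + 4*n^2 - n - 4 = (n + 4)*(n^2 - 1) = (n - 1)*(n + 4)*(n + 1)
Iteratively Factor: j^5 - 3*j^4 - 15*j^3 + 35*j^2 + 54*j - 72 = (j + 3)*(j^4 - 6*j^3 + 3*j^2 + 26*j - 24) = (j - 1)*(j + 3)*(j^3 - 5*j^2 - 2*j + 24) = (j - 1)*(j + 2)*(j + 3)*(j^2 - 7*j + 12) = (j - 4)*(j - 1)*(j + 2)*(j + 3)*(j - 3)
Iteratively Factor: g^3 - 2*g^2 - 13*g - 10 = (g + 1)*(g^2 - 3*g - 10) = (g - 5)*(g + 1)*(g + 2)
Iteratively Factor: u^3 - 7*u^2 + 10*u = (u - 2)*(u^2 - 5*u) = u*(u - 2)*(u - 5)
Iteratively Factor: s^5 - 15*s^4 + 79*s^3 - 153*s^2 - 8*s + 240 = (s - 5)*(s^4 - 10*s^3 + 29*s^2 - 8*s - 48) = (s - 5)*(s - 3)*(s^3 - 7*s^2 + 8*s + 16) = (s - 5)*(s - 4)*(s - 3)*(s^2 - 3*s - 4) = (s - 5)*(s - 4)^2*(s - 3)*(s + 1)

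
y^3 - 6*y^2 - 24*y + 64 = (y - 8)*(y - 2)*(y + 4)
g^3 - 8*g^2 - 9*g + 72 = (g - 8)*(g - 3)*(g + 3)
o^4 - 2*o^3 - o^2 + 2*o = o*(o - 2)*(o - 1)*(o + 1)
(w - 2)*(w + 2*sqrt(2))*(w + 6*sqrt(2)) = w^3 - 2*w^2 + 8*sqrt(2)*w^2 - 16*sqrt(2)*w + 24*w - 48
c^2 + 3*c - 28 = (c - 4)*(c + 7)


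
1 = 1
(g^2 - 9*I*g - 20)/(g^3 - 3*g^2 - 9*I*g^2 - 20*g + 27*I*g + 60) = 1/(g - 3)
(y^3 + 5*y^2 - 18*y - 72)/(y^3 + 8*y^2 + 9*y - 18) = (y - 4)/(y - 1)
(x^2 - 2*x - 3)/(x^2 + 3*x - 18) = (x + 1)/(x + 6)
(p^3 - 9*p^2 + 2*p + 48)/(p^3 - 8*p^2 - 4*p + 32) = (p - 3)/(p - 2)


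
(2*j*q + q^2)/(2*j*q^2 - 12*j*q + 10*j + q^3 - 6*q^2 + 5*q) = q/(q^2 - 6*q + 5)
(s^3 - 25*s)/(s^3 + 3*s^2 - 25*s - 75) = s/(s + 3)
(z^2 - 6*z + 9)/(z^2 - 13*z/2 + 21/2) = 2*(z - 3)/(2*z - 7)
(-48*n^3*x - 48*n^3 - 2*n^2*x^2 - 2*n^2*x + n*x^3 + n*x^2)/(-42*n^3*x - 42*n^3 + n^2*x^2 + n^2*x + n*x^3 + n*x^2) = (-48*n^2 - 2*n*x + x^2)/(-42*n^2 + n*x + x^2)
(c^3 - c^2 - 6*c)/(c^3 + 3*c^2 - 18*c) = (c + 2)/(c + 6)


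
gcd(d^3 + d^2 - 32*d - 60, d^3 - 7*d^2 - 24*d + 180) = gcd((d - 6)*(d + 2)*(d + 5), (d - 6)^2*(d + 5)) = d^2 - d - 30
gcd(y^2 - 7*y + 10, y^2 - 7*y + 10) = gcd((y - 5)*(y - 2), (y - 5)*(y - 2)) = y^2 - 7*y + 10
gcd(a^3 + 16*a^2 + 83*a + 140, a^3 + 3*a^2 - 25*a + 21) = a + 7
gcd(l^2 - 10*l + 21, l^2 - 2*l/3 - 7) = l - 3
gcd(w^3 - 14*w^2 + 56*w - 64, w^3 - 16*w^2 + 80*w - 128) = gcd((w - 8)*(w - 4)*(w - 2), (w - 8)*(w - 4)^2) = w^2 - 12*w + 32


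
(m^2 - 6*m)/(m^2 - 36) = m/(m + 6)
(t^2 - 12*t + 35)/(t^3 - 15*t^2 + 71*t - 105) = 1/(t - 3)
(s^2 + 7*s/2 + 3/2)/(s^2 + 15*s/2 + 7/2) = (s + 3)/(s + 7)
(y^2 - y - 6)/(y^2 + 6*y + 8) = (y - 3)/(y + 4)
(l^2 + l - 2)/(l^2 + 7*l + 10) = (l - 1)/(l + 5)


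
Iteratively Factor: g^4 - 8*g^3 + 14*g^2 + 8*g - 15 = (g - 3)*(g^3 - 5*g^2 - g + 5) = (g - 5)*(g - 3)*(g^2 - 1) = (g - 5)*(g - 3)*(g + 1)*(g - 1)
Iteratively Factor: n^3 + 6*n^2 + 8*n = (n)*(n^2 + 6*n + 8) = n*(n + 2)*(n + 4)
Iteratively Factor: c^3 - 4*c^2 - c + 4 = (c + 1)*(c^2 - 5*c + 4) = (c - 4)*(c + 1)*(c - 1)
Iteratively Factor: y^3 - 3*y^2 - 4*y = (y)*(y^2 - 3*y - 4) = y*(y + 1)*(y - 4)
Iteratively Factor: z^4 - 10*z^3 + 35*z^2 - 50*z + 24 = (z - 3)*(z^3 - 7*z^2 + 14*z - 8) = (z - 3)*(z - 1)*(z^2 - 6*z + 8) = (z - 4)*(z - 3)*(z - 1)*(z - 2)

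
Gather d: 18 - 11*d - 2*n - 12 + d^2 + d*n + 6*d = d^2 + d*(n - 5) - 2*n + 6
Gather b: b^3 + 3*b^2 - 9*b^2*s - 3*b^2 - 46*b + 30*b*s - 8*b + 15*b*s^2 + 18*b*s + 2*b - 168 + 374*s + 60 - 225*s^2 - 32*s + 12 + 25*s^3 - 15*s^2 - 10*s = b^3 - 9*b^2*s + b*(15*s^2 + 48*s - 52) + 25*s^3 - 240*s^2 + 332*s - 96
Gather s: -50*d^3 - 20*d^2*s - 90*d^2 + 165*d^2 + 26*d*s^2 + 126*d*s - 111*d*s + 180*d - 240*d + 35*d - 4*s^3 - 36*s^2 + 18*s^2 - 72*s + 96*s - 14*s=-50*d^3 + 75*d^2 - 25*d - 4*s^3 + s^2*(26*d - 18) + s*(-20*d^2 + 15*d + 10)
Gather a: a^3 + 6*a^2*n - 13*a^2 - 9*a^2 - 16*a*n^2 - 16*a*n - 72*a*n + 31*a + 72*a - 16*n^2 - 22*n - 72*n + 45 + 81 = a^3 + a^2*(6*n - 22) + a*(-16*n^2 - 88*n + 103) - 16*n^2 - 94*n + 126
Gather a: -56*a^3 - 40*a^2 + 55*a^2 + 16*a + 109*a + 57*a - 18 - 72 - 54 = -56*a^3 + 15*a^2 + 182*a - 144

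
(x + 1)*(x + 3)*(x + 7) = x^3 + 11*x^2 + 31*x + 21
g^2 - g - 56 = (g - 8)*(g + 7)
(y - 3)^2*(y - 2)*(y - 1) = y^4 - 9*y^3 + 29*y^2 - 39*y + 18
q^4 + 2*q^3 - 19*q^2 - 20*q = q*(q - 4)*(q + 1)*(q + 5)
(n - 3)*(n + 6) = n^2 + 3*n - 18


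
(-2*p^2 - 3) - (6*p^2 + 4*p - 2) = -8*p^2 - 4*p - 1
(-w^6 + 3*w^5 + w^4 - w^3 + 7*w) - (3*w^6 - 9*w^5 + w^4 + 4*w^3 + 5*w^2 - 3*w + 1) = -4*w^6 + 12*w^5 - 5*w^3 - 5*w^2 + 10*w - 1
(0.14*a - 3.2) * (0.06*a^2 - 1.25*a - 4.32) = 0.0084*a^3 - 0.367*a^2 + 3.3952*a + 13.824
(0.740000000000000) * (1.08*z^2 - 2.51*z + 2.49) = 0.7992*z^2 - 1.8574*z + 1.8426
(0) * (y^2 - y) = 0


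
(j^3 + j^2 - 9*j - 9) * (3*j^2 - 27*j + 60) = 3*j^5 - 24*j^4 + 6*j^3 + 276*j^2 - 297*j - 540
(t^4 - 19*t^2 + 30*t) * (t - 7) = t^5 - 7*t^4 - 19*t^3 + 163*t^2 - 210*t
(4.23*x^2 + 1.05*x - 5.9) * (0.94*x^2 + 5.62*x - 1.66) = 3.9762*x^4 + 24.7596*x^3 - 6.6668*x^2 - 34.901*x + 9.794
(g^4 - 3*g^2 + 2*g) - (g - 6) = g^4 - 3*g^2 + g + 6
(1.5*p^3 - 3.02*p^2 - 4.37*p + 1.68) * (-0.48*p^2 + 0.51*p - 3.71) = -0.72*p^5 + 2.2146*p^4 - 5.0076*p^3 + 8.1691*p^2 + 17.0695*p - 6.2328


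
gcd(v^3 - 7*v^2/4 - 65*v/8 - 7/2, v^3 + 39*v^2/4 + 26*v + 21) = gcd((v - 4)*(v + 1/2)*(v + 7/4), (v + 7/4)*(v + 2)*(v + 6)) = v + 7/4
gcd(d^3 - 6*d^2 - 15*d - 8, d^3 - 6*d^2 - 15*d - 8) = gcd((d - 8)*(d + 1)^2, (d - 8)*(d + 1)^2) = d^3 - 6*d^2 - 15*d - 8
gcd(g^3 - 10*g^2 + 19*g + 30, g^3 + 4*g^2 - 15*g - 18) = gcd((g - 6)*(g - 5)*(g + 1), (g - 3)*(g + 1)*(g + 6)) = g + 1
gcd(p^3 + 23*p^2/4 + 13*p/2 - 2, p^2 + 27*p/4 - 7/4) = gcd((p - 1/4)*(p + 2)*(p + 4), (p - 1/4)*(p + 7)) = p - 1/4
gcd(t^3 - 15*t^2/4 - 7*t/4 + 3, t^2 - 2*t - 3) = t + 1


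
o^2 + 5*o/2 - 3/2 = (o - 1/2)*(o + 3)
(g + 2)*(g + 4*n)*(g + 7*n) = g^3 + 11*g^2*n + 2*g^2 + 28*g*n^2 + 22*g*n + 56*n^2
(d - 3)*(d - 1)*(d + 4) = d^3 - 13*d + 12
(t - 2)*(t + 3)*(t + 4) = t^3 + 5*t^2 - 2*t - 24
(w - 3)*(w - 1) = w^2 - 4*w + 3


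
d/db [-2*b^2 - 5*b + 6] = -4*b - 5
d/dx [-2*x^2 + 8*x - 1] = 8 - 4*x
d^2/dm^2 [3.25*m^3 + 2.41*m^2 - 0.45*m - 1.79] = 19.5*m + 4.82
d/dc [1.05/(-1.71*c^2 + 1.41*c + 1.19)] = (3.591*c - 1.4805)/(-1.71*c^2 + 1.41*c + 1.19)^2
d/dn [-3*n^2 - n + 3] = -6*n - 1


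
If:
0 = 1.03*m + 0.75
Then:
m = -0.73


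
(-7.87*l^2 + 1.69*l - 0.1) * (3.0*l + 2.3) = -23.61*l^3 - 13.031*l^2 + 3.587*l - 0.23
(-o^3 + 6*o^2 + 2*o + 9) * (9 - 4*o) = 4*o^4 - 33*o^3 + 46*o^2 - 18*o + 81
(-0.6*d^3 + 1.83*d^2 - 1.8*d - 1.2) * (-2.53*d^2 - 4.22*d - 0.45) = 1.518*d^5 - 2.0979*d^4 - 2.8986*d^3 + 9.8085*d^2 + 5.874*d + 0.54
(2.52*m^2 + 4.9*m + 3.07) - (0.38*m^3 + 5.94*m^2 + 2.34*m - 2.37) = -0.38*m^3 - 3.42*m^2 + 2.56*m + 5.44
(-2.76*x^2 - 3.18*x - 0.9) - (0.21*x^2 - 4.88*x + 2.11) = -2.97*x^2 + 1.7*x - 3.01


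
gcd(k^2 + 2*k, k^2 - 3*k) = k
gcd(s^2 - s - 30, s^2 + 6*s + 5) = s + 5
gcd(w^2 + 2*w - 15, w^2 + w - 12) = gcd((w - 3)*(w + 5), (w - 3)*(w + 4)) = w - 3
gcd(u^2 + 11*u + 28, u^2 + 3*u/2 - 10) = u + 4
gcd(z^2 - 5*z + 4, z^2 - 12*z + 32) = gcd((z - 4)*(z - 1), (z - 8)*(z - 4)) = z - 4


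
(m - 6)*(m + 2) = m^2 - 4*m - 12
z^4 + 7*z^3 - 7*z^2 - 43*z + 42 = (z - 2)*(z - 1)*(z + 3)*(z + 7)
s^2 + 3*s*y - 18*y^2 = (s - 3*y)*(s + 6*y)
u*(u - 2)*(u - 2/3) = u^3 - 8*u^2/3 + 4*u/3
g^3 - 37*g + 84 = (g - 4)*(g - 3)*(g + 7)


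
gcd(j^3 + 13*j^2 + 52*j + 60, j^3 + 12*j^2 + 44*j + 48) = j^2 + 8*j + 12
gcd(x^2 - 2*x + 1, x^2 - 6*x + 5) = x - 1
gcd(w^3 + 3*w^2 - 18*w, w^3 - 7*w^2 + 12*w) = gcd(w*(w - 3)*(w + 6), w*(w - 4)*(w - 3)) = w^2 - 3*w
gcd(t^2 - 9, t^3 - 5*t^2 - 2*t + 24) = t - 3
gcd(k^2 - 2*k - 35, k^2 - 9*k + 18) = 1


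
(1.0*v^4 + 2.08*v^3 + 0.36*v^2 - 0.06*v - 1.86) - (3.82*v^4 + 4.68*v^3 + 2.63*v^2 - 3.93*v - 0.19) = -2.82*v^4 - 2.6*v^3 - 2.27*v^2 + 3.87*v - 1.67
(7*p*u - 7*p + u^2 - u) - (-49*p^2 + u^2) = 49*p^2 + 7*p*u - 7*p - u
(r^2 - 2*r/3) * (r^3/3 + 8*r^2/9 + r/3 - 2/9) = r^5/3 + 2*r^4/3 - 7*r^3/27 - 4*r^2/9 + 4*r/27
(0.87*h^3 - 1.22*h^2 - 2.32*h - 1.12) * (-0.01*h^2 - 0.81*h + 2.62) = -0.0087*h^5 - 0.6925*h^4 + 3.2908*h^3 - 1.306*h^2 - 5.1712*h - 2.9344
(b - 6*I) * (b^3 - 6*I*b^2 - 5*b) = b^4 - 12*I*b^3 - 41*b^2 + 30*I*b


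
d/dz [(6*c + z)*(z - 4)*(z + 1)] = 12*c*z - 18*c + 3*z^2 - 6*z - 4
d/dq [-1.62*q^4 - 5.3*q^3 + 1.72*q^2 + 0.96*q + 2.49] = -6.48*q^3 - 15.9*q^2 + 3.44*q + 0.96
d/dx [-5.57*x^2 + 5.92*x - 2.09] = 5.92 - 11.14*x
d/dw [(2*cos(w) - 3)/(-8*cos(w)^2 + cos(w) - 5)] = (16*sin(w)^2 + 48*cos(w) - 9)*sin(w)/(8*sin(w)^2 + cos(w) - 13)^2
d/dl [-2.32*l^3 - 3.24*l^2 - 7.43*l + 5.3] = -6.96*l^2 - 6.48*l - 7.43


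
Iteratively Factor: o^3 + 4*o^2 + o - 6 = (o + 2)*(o^2 + 2*o - 3) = (o + 2)*(o + 3)*(o - 1)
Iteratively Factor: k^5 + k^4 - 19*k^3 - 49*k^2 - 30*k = (k + 2)*(k^4 - k^3 - 17*k^2 - 15*k) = (k + 2)*(k + 3)*(k^3 - 4*k^2 - 5*k) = (k - 5)*(k + 2)*(k + 3)*(k^2 + k) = (k - 5)*(k + 1)*(k + 2)*(k + 3)*(k)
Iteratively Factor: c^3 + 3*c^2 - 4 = (c + 2)*(c^2 + c - 2) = (c - 1)*(c + 2)*(c + 2)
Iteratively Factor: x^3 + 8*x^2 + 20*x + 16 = (x + 2)*(x^2 + 6*x + 8) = (x + 2)^2*(x + 4)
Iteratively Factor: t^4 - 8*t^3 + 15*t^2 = (t)*(t^3 - 8*t^2 + 15*t) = t*(t - 5)*(t^2 - 3*t) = t*(t - 5)*(t - 3)*(t)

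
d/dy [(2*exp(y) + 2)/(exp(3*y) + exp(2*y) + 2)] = 2*(-(exp(y) + 1)*(3*exp(y) + 2)*exp(y) + exp(3*y) + exp(2*y) + 2)*exp(y)/(exp(3*y) + exp(2*y) + 2)^2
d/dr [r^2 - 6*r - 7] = 2*r - 6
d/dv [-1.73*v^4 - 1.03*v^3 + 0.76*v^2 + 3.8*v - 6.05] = -6.92*v^3 - 3.09*v^2 + 1.52*v + 3.8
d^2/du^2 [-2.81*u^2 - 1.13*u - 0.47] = -5.62000000000000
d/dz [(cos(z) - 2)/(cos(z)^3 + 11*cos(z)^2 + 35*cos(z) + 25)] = (-5*cos(z) + cos(2*z) - 18)*sin(z)/((cos(z) + 1)^2*(cos(z) + 5)^3)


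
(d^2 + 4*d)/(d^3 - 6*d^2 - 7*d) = (d + 4)/(d^2 - 6*d - 7)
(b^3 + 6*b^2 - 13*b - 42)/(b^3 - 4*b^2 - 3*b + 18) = (b + 7)/(b - 3)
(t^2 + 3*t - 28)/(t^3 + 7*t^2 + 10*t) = (t^2 + 3*t - 28)/(t*(t^2 + 7*t + 10))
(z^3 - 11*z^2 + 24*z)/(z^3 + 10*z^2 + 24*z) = (z^2 - 11*z + 24)/(z^2 + 10*z + 24)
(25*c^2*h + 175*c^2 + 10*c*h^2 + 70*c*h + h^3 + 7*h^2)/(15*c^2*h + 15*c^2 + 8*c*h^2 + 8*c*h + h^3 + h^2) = (5*c*h + 35*c + h^2 + 7*h)/(3*c*h + 3*c + h^2 + h)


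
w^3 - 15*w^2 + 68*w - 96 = (w - 8)*(w - 4)*(w - 3)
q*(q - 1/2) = q^2 - q/2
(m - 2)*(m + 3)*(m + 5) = m^3 + 6*m^2 - m - 30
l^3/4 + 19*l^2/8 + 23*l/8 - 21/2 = (l/4 + 1)*(l - 3/2)*(l + 7)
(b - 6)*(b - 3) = b^2 - 9*b + 18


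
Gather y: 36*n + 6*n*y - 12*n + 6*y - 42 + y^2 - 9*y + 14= 24*n + y^2 + y*(6*n - 3) - 28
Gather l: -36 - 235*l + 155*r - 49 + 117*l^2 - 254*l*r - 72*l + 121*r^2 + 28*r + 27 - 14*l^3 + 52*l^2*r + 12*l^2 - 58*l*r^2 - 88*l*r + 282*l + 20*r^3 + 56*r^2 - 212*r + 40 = -14*l^3 + l^2*(52*r + 129) + l*(-58*r^2 - 342*r - 25) + 20*r^3 + 177*r^2 - 29*r - 18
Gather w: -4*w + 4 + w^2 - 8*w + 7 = w^2 - 12*w + 11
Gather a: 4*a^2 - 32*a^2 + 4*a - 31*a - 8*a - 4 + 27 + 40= -28*a^2 - 35*a + 63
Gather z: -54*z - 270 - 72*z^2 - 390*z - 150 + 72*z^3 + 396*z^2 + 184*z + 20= 72*z^3 + 324*z^2 - 260*z - 400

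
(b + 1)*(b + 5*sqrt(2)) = b^2 + b + 5*sqrt(2)*b + 5*sqrt(2)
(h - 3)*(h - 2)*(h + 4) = h^3 - h^2 - 14*h + 24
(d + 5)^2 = d^2 + 10*d + 25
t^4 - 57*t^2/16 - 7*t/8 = t*(t - 2)*(t + 1/4)*(t + 7/4)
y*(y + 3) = y^2 + 3*y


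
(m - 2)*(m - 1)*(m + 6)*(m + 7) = m^4 + 10*m^3 + 5*m^2 - 100*m + 84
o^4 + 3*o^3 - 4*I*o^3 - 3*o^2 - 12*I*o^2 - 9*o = o*(o + 3)*(o - 3*I)*(o - I)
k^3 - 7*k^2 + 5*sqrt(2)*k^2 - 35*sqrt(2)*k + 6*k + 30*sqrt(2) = (k - 6)*(k - 1)*(k + 5*sqrt(2))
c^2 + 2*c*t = c*(c + 2*t)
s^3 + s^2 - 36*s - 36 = (s - 6)*(s + 1)*(s + 6)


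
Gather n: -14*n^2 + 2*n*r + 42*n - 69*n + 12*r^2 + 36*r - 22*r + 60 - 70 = -14*n^2 + n*(2*r - 27) + 12*r^2 + 14*r - 10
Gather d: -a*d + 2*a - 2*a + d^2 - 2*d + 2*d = -a*d + d^2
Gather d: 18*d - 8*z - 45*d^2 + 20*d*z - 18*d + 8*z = -45*d^2 + 20*d*z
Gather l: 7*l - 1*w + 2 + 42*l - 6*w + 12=49*l - 7*w + 14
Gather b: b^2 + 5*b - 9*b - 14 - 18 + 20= b^2 - 4*b - 12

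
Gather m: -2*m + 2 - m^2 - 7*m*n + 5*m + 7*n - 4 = -m^2 + m*(3 - 7*n) + 7*n - 2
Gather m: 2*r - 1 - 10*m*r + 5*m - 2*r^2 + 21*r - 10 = m*(5 - 10*r) - 2*r^2 + 23*r - 11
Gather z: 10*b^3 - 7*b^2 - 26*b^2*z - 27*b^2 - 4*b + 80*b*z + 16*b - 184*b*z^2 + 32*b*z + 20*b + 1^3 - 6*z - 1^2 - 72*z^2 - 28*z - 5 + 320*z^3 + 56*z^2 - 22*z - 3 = 10*b^3 - 34*b^2 + 32*b + 320*z^3 + z^2*(-184*b - 16) + z*(-26*b^2 + 112*b - 56) - 8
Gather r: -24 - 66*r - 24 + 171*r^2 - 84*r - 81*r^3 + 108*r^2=-81*r^3 + 279*r^2 - 150*r - 48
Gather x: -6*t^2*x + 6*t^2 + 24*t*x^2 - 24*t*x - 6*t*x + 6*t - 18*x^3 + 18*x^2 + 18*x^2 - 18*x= 6*t^2 + 6*t - 18*x^3 + x^2*(24*t + 36) + x*(-6*t^2 - 30*t - 18)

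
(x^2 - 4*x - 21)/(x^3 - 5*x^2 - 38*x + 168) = (x + 3)/(x^2 + 2*x - 24)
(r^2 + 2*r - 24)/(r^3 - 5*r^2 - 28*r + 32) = (r^2 + 2*r - 24)/(r^3 - 5*r^2 - 28*r + 32)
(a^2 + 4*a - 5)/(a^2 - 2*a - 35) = (a - 1)/(a - 7)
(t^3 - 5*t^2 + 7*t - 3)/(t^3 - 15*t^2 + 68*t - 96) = (t^2 - 2*t + 1)/(t^2 - 12*t + 32)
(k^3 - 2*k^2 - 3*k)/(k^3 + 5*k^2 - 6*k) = (k^2 - 2*k - 3)/(k^2 + 5*k - 6)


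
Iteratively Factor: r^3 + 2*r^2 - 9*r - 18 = (r - 3)*(r^2 + 5*r + 6) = (r - 3)*(r + 2)*(r + 3)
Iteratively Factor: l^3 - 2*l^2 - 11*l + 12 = (l - 1)*(l^2 - l - 12) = (l - 4)*(l - 1)*(l + 3)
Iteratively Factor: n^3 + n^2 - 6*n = (n + 3)*(n^2 - 2*n) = n*(n + 3)*(n - 2)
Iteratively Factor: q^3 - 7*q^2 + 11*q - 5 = (q - 5)*(q^2 - 2*q + 1) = (q - 5)*(q - 1)*(q - 1)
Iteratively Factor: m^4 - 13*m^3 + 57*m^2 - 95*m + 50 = (m - 2)*(m^3 - 11*m^2 + 35*m - 25) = (m - 2)*(m - 1)*(m^2 - 10*m + 25) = (m - 5)*(m - 2)*(m - 1)*(m - 5)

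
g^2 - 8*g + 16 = (g - 4)^2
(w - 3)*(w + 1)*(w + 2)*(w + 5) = w^4 + 5*w^3 - 7*w^2 - 41*w - 30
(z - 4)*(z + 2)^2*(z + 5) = z^4 + 5*z^3 - 12*z^2 - 76*z - 80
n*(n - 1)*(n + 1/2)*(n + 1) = n^4 + n^3/2 - n^2 - n/2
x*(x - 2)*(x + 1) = x^3 - x^2 - 2*x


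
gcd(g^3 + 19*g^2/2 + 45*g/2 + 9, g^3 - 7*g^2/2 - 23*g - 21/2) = g^2 + 7*g/2 + 3/2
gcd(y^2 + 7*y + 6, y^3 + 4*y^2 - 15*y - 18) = y^2 + 7*y + 6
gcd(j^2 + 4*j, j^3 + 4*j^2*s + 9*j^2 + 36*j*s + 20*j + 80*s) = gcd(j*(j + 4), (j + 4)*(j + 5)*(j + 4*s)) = j + 4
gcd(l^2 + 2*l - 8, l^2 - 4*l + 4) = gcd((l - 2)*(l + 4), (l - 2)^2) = l - 2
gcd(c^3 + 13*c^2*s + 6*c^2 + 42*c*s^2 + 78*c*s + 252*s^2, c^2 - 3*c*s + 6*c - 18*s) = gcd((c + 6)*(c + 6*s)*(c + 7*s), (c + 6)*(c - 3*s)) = c + 6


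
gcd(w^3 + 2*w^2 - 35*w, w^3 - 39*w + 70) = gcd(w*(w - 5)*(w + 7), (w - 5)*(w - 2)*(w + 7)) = w^2 + 2*w - 35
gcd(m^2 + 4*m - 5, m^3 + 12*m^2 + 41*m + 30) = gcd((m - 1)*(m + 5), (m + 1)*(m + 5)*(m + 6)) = m + 5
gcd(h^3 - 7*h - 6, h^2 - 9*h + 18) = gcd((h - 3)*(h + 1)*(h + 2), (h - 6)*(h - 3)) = h - 3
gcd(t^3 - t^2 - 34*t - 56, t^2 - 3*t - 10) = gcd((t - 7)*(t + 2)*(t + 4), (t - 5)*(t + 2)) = t + 2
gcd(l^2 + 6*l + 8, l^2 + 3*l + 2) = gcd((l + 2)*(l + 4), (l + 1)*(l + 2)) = l + 2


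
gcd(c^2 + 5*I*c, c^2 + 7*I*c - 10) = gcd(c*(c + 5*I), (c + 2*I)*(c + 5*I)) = c + 5*I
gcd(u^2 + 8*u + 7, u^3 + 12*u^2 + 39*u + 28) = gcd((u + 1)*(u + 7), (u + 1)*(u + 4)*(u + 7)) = u^2 + 8*u + 7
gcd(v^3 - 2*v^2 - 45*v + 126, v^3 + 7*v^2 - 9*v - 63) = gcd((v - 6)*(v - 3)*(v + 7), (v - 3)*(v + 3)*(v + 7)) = v^2 + 4*v - 21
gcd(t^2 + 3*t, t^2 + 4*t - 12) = 1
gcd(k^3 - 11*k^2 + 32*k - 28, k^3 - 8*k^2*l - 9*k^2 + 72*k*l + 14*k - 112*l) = k^2 - 9*k + 14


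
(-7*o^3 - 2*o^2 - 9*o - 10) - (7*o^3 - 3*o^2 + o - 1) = -14*o^3 + o^2 - 10*o - 9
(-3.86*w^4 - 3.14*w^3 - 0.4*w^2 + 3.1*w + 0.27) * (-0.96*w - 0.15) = 3.7056*w^5 + 3.5934*w^4 + 0.855*w^3 - 2.916*w^2 - 0.7242*w - 0.0405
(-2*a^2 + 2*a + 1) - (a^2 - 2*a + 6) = -3*a^2 + 4*a - 5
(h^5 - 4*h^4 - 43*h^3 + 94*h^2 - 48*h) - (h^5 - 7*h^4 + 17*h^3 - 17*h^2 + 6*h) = 3*h^4 - 60*h^3 + 111*h^2 - 54*h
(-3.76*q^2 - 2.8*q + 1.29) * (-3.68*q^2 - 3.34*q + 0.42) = 13.8368*q^4 + 22.8624*q^3 + 3.0256*q^2 - 5.4846*q + 0.5418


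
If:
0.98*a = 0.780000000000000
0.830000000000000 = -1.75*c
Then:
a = 0.80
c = -0.47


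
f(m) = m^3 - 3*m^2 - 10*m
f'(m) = 3*m^2 - 6*m - 10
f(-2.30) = -5.04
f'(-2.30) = 19.67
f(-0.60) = 4.70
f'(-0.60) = -5.32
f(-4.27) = -89.85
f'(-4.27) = 70.32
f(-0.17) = 1.61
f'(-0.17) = -8.89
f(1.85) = -22.44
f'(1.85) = -10.83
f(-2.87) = -19.65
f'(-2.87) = 31.93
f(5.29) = 11.18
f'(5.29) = 42.21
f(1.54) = -18.86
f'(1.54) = -12.13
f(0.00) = 0.00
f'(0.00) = -10.00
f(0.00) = 0.00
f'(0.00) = -10.00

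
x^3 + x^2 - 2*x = x*(x - 1)*(x + 2)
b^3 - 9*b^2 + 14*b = b*(b - 7)*(b - 2)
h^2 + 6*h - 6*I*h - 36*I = (h + 6)*(h - 6*I)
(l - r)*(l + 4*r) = l^2 + 3*l*r - 4*r^2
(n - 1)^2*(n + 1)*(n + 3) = n^4 + 2*n^3 - 4*n^2 - 2*n + 3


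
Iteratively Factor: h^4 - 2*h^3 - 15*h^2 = (h)*(h^3 - 2*h^2 - 15*h) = h*(h + 3)*(h^2 - 5*h) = h*(h - 5)*(h + 3)*(h)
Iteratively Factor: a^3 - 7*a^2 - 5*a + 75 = (a + 3)*(a^2 - 10*a + 25) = (a - 5)*(a + 3)*(a - 5)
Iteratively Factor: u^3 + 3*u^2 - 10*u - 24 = (u + 2)*(u^2 + u - 12) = (u - 3)*(u + 2)*(u + 4)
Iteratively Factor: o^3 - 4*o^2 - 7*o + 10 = (o + 2)*(o^2 - 6*o + 5) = (o - 5)*(o + 2)*(o - 1)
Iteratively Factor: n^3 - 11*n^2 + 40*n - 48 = (n - 4)*(n^2 - 7*n + 12) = (n - 4)*(n - 3)*(n - 4)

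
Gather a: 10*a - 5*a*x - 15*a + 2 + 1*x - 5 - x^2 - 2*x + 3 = a*(-5*x - 5) - x^2 - x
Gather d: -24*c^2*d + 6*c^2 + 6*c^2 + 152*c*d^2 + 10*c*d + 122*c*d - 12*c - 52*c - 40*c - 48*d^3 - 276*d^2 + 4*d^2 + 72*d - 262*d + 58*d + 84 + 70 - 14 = 12*c^2 - 104*c - 48*d^3 + d^2*(152*c - 272) + d*(-24*c^2 + 132*c - 132) + 140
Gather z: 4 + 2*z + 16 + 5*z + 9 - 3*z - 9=4*z + 20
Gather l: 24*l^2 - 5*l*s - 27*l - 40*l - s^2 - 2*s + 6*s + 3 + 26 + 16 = 24*l^2 + l*(-5*s - 67) - s^2 + 4*s + 45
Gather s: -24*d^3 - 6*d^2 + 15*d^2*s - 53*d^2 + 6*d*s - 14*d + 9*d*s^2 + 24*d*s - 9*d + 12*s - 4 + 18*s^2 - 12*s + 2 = -24*d^3 - 59*d^2 - 23*d + s^2*(9*d + 18) + s*(15*d^2 + 30*d) - 2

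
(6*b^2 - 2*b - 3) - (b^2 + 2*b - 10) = 5*b^2 - 4*b + 7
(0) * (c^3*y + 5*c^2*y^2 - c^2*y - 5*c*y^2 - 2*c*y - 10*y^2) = 0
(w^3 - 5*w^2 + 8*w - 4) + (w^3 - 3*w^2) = 2*w^3 - 8*w^2 + 8*w - 4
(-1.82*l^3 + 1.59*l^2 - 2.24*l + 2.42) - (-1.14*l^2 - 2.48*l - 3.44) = -1.82*l^3 + 2.73*l^2 + 0.24*l + 5.86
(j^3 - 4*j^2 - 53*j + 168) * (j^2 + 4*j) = j^5 - 69*j^3 - 44*j^2 + 672*j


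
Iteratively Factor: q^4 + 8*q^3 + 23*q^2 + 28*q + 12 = (q + 3)*(q^3 + 5*q^2 + 8*q + 4) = (q + 2)*(q + 3)*(q^2 + 3*q + 2) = (q + 2)^2*(q + 3)*(q + 1)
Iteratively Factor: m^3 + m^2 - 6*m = (m + 3)*(m^2 - 2*m) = m*(m + 3)*(m - 2)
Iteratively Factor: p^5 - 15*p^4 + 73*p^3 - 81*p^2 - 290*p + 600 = (p - 3)*(p^4 - 12*p^3 + 37*p^2 + 30*p - 200) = (p - 5)*(p - 3)*(p^3 - 7*p^2 + 2*p + 40) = (p - 5)^2*(p - 3)*(p^2 - 2*p - 8) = (p - 5)^2*(p - 3)*(p + 2)*(p - 4)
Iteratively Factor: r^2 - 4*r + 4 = (r - 2)*(r - 2)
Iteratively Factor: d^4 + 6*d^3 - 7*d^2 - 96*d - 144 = (d + 3)*(d^3 + 3*d^2 - 16*d - 48) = (d - 4)*(d + 3)*(d^2 + 7*d + 12) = (d - 4)*(d + 3)*(d + 4)*(d + 3)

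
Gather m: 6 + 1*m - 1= m + 5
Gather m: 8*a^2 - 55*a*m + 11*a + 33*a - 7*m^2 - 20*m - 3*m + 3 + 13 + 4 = 8*a^2 + 44*a - 7*m^2 + m*(-55*a - 23) + 20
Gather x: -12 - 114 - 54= -180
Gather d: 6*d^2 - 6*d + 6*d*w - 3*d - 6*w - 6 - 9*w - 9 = 6*d^2 + d*(6*w - 9) - 15*w - 15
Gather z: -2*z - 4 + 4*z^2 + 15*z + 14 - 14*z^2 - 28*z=-10*z^2 - 15*z + 10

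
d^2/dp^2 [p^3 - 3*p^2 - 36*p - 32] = 6*p - 6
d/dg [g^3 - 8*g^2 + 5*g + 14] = 3*g^2 - 16*g + 5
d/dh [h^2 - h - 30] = 2*h - 1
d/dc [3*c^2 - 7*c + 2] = 6*c - 7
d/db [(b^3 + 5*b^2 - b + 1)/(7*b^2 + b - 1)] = b*(7*b^3 + 2*b^2 + 9*b - 24)/(49*b^4 + 14*b^3 - 13*b^2 - 2*b + 1)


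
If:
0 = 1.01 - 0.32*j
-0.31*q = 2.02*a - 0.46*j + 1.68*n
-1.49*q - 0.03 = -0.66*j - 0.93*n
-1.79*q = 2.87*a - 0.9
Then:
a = -1.31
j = 3.16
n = 1.96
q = 2.60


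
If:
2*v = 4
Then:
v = 2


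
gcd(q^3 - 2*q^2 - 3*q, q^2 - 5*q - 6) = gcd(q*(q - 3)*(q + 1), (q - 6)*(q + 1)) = q + 1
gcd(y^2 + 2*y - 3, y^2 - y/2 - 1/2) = y - 1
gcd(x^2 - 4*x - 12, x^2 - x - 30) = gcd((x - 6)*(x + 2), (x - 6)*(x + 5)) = x - 6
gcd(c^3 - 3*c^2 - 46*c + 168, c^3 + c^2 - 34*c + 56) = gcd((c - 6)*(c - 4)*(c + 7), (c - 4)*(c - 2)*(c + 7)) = c^2 + 3*c - 28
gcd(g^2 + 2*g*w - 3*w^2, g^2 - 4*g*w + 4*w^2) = 1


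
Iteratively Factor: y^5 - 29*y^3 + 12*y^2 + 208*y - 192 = (y - 4)*(y^4 + 4*y^3 - 13*y^2 - 40*y + 48) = (y - 4)*(y + 4)*(y^3 - 13*y + 12) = (y - 4)*(y - 1)*(y + 4)*(y^2 + y - 12) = (y - 4)*(y - 1)*(y + 4)^2*(y - 3)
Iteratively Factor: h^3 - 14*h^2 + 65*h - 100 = (h - 5)*(h^2 - 9*h + 20) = (h - 5)*(h - 4)*(h - 5)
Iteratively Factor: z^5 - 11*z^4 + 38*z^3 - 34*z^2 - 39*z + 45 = (z - 5)*(z^4 - 6*z^3 + 8*z^2 + 6*z - 9) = (z - 5)*(z + 1)*(z^3 - 7*z^2 + 15*z - 9) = (z - 5)*(z - 3)*(z + 1)*(z^2 - 4*z + 3) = (z - 5)*(z - 3)^2*(z + 1)*(z - 1)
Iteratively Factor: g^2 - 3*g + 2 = (g - 1)*(g - 2)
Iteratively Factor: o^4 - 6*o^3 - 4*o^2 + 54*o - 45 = (o + 3)*(o^3 - 9*o^2 + 23*o - 15) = (o - 3)*(o + 3)*(o^2 - 6*o + 5) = (o - 5)*(o - 3)*(o + 3)*(o - 1)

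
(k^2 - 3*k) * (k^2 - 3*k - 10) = k^4 - 6*k^3 - k^2 + 30*k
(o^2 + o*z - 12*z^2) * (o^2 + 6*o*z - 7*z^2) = o^4 + 7*o^3*z - 13*o^2*z^2 - 79*o*z^3 + 84*z^4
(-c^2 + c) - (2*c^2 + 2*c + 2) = -3*c^2 - c - 2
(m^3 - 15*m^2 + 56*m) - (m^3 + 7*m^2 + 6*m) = -22*m^2 + 50*m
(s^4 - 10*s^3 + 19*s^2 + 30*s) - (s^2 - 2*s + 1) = s^4 - 10*s^3 + 18*s^2 + 32*s - 1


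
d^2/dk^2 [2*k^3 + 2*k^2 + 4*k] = 12*k + 4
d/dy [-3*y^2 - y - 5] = -6*y - 1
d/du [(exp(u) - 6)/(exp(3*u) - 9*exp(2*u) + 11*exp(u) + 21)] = (-(exp(u) - 6)*(3*exp(2*u) - 18*exp(u) + 11) + exp(3*u) - 9*exp(2*u) + 11*exp(u) + 21)*exp(u)/(exp(3*u) - 9*exp(2*u) + 11*exp(u) + 21)^2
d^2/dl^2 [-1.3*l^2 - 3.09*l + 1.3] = -2.60000000000000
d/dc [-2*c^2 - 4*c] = -4*c - 4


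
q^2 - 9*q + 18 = (q - 6)*(q - 3)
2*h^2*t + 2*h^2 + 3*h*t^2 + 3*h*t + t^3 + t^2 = (h + t)*(2*h + t)*(t + 1)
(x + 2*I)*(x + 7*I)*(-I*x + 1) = -I*x^3 + 10*x^2 + 23*I*x - 14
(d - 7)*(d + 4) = d^2 - 3*d - 28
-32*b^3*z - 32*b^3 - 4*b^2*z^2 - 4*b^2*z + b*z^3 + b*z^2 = (-8*b + z)*(4*b + z)*(b*z + b)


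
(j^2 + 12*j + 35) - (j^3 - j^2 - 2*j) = -j^3 + 2*j^2 + 14*j + 35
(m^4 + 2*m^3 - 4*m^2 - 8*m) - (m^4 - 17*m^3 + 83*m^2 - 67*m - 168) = 19*m^3 - 87*m^2 + 59*m + 168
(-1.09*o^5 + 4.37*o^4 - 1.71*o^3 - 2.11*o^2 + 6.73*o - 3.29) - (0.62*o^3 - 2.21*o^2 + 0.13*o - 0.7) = -1.09*o^5 + 4.37*o^4 - 2.33*o^3 + 0.1*o^2 + 6.6*o - 2.59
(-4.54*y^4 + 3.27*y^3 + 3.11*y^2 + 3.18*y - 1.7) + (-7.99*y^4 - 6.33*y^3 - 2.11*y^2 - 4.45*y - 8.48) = -12.53*y^4 - 3.06*y^3 + 1.0*y^2 - 1.27*y - 10.18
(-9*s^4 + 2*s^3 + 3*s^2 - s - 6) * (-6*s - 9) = 54*s^5 + 69*s^4 - 36*s^3 - 21*s^2 + 45*s + 54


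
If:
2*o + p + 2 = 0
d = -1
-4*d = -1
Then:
No Solution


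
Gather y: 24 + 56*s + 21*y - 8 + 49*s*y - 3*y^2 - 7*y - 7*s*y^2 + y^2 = 56*s + y^2*(-7*s - 2) + y*(49*s + 14) + 16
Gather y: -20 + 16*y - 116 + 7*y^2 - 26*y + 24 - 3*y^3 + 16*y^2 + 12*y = -3*y^3 + 23*y^2 + 2*y - 112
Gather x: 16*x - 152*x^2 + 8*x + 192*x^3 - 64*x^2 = 192*x^3 - 216*x^2 + 24*x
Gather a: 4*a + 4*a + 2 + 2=8*a + 4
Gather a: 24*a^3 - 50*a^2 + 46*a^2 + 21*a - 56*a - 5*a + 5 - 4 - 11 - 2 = 24*a^3 - 4*a^2 - 40*a - 12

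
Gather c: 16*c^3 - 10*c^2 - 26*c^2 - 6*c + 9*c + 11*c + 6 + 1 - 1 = 16*c^3 - 36*c^2 + 14*c + 6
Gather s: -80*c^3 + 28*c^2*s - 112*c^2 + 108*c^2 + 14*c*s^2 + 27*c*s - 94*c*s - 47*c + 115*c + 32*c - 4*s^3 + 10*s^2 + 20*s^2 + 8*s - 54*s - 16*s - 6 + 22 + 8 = -80*c^3 - 4*c^2 + 100*c - 4*s^3 + s^2*(14*c + 30) + s*(28*c^2 - 67*c - 62) + 24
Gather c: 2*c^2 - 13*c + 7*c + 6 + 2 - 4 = 2*c^2 - 6*c + 4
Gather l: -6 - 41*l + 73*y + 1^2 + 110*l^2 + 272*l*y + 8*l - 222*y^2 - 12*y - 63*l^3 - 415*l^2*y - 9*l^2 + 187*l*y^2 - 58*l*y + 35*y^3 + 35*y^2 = -63*l^3 + l^2*(101 - 415*y) + l*(187*y^2 + 214*y - 33) + 35*y^3 - 187*y^2 + 61*y - 5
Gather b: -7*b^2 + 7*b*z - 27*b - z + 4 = -7*b^2 + b*(7*z - 27) - z + 4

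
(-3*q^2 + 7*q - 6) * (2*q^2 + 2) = -6*q^4 + 14*q^3 - 18*q^2 + 14*q - 12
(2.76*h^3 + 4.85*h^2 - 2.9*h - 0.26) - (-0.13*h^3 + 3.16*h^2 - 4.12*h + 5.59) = 2.89*h^3 + 1.69*h^2 + 1.22*h - 5.85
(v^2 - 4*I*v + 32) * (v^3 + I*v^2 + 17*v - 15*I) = v^5 - 3*I*v^4 + 53*v^3 - 51*I*v^2 + 484*v - 480*I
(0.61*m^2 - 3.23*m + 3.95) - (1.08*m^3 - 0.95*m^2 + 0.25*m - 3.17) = -1.08*m^3 + 1.56*m^2 - 3.48*m + 7.12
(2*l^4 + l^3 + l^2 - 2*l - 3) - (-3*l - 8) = 2*l^4 + l^3 + l^2 + l + 5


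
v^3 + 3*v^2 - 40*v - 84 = (v - 6)*(v + 2)*(v + 7)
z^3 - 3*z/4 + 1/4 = (z - 1/2)^2*(z + 1)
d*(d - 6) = d^2 - 6*d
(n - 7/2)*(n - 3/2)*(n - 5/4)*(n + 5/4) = n^4 - 5*n^3 + 59*n^2/16 + 125*n/16 - 525/64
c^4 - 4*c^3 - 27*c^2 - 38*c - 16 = (c - 8)*(c + 1)^2*(c + 2)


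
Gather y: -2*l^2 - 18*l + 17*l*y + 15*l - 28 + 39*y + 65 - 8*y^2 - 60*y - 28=-2*l^2 - 3*l - 8*y^2 + y*(17*l - 21) + 9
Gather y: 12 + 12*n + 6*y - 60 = 12*n + 6*y - 48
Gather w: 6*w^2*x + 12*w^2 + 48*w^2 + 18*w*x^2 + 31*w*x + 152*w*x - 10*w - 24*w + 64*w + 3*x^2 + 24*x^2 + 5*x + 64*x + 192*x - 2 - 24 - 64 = w^2*(6*x + 60) + w*(18*x^2 + 183*x + 30) + 27*x^2 + 261*x - 90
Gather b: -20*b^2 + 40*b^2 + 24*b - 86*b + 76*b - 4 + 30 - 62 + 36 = 20*b^2 + 14*b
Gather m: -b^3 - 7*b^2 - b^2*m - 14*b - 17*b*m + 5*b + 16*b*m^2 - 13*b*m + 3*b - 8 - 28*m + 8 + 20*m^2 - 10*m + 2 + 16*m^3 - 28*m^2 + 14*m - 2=-b^3 - 7*b^2 - 6*b + 16*m^3 + m^2*(16*b - 8) + m*(-b^2 - 30*b - 24)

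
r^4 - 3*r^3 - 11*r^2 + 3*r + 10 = (r - 5)*(r - 1)*(r + 1)*(r + 2)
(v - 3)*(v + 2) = v^2 - v - 6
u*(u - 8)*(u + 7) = u^3 - u^2 - 56*u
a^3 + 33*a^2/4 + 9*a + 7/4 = (a + 1/4)*(a + 1)*(a + 7)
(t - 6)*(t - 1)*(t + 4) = t^3 - 3*t^2 - 22*t + 24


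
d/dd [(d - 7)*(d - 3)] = 2*d - 10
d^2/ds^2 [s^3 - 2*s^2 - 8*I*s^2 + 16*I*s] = 6*s - 4 - 16*I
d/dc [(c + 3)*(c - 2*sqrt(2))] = 2*c - 2*sqrt(2) + 3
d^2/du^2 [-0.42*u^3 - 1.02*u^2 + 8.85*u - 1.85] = -2.52*u - 2.04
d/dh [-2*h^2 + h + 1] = 1 - 4*h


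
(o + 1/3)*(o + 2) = o^2 + 7*o/3 + 2/3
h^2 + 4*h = h*(h + 4)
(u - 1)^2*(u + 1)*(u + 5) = u^4 + 4*u^3 - 6*u^2 - 4*u + 5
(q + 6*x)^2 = q^2 + 12*q*x + 36*x^2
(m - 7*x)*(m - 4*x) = m^2 - 11*m*x + 28*x^2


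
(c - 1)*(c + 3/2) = c^2 + c/2 - 3/2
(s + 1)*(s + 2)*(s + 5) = s^3 + 8*s^2 + 17*s + 10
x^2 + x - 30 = (x - 5)*(x + 6)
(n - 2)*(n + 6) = n^2 + 4*n - 12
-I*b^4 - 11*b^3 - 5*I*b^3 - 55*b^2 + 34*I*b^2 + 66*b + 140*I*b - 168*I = (b + 6)*(b - 7*I)*(b - 4*I)*(-I*b + I)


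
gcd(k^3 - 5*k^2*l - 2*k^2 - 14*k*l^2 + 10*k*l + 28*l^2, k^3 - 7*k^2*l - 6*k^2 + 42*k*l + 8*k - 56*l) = k^2 - 7*k*l - 2*k + 14*l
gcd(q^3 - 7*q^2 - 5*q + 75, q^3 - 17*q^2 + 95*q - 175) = q^2 - 10*q + 25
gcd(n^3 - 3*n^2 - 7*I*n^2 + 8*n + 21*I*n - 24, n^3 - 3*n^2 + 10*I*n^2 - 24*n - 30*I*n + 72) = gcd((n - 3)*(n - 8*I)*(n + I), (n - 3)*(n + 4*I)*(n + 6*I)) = n - 3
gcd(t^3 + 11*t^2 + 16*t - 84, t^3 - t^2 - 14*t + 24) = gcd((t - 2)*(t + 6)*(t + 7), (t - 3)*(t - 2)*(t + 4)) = t - 2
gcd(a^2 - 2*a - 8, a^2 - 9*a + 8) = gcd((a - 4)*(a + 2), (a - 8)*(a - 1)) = 1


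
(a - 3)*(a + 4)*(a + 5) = a^3 + 6*a^2 - 7*a - 60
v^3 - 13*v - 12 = (v - 4)*(v + 1)*(v + 3)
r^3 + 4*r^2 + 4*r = r*(r + 2)^2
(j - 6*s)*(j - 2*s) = j^2 - 8*j*s + 12*s^2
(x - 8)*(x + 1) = x^2 - 7*x - 8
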